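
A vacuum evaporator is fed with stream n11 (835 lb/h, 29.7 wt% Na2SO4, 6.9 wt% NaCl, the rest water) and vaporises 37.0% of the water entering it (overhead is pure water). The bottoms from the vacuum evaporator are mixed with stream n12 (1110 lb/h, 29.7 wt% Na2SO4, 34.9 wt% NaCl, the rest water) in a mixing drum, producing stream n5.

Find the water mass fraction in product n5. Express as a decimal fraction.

0.4153

Vapour removed = 0.370×0.634×835 = 195.87 lb/h; concentrate = 639.13 lb/h.
water reaching the mixer = 333.52 (from concentrate) + 1110×0.354 = 726.46 lb/h.
Product flow = 639.13 + 1110 = 1749.1 lb/h; water fraction = 0.4153.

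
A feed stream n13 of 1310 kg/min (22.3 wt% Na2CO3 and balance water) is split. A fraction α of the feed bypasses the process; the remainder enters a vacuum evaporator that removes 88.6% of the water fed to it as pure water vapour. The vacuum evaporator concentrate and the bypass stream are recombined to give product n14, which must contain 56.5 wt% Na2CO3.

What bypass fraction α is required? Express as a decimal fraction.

0.121

All 1310×0.223 = 292.13 kg/min of Na2CO3 reaches n14, so n14 = 292.13/0.565 = 517.04 kg/min and vapour = 792.96 kg/min.
The evaporator receives (1−α)·1310 of feed at 0.777 water and removes 0.886 of that water:
0.886×0.777×(1−α)×1310 = 792.96
(1−α) = 792.96/901.83 = 0.8793;  α = 0.1207.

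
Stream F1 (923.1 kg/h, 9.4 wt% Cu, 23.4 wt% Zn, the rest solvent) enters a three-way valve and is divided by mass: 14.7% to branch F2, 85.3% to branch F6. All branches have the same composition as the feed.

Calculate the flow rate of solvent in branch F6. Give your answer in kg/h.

529.1 kg/h

Branch F6 total = 0.853×923.1 = 787.4 kg/h.
solvent in F6 = 0.672×787.4 = 529.14 kg/h.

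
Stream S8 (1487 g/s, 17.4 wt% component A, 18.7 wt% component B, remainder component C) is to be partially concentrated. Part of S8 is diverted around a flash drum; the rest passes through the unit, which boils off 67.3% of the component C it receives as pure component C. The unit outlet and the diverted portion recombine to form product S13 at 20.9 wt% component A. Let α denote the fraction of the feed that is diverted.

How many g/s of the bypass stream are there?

907.9 g/s

All 1487×0.174 = 258.74 g/s of component A reaches S13, so S13 = 258.74/0.209 = 1238 g/s and vapour = 249.02 g/s.
The evaporator receives (1−α)·1487 of feed at 0.639 component C and removes 0.673 of that component C:
0.673×0.639×(1−α)×1487 = 249.02
(1−α) = 249.02/639.48 = 0.3894;  α = 0.6106.
Bypass flow = 0.6106×1487 = 907.95 g/s.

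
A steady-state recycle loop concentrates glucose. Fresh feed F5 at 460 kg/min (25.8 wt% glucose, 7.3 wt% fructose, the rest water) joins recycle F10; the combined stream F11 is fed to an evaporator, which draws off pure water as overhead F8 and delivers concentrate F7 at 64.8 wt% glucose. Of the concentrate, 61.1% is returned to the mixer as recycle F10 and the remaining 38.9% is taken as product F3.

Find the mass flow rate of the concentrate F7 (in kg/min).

Overall glucose balance (none leaves overhead): glucose in fresh feed = glucose in product, i.e. 460×0.258 = (1−0.611)·F7·0.648.
F7 = 118.68/(0.648×0.389) = 470.82 kg/min.

470.8 kg/min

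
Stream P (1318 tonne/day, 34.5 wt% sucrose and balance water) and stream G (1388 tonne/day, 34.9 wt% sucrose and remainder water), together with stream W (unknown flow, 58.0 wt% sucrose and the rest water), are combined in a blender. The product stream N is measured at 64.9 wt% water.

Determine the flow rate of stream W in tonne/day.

46.66 tonne/day

Let W be the unknown flow. Total out = 2706 + W.
water balance: 1766.9 + 0.420·W = 0.649·(2706 + W)
(0.420 − 0.649)·W = 0.649×2706 − 1766.9 = -10.684
W = -10.684 / -0.229 = 46.655 tonne/day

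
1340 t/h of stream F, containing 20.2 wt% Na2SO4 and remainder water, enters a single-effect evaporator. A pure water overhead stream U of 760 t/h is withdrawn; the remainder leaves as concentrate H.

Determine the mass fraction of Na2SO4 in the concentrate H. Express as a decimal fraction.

Na2SO4 is not removed: 1340×0.202 = 270.68 t/h of Na2SO4 enters H.
Concentrate = 1340 − 760 = 580 t/h.
Mass fraction = 270.68/580 = 0.4667.

0.4667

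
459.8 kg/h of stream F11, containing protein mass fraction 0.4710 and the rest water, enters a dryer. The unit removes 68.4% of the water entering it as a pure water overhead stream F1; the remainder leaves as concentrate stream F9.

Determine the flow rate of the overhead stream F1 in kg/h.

166.4 kg/h

water entering = 459.8×0.529 = 243.23 kg/h; overhead removed = 0.684×243.23 = 166.37 kg/h.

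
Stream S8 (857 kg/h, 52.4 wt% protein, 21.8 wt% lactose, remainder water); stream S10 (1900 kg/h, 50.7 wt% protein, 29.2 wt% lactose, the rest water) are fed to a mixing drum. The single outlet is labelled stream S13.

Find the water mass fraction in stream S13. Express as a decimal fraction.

0.2187

Total flow out = 857 + 1900 = 2757 kg/h.
water in = 857×0.258 + 1900×0.201 = 603.01 kg/h.
water mass fraction in S13 = 603.01/2757 = 0.2187.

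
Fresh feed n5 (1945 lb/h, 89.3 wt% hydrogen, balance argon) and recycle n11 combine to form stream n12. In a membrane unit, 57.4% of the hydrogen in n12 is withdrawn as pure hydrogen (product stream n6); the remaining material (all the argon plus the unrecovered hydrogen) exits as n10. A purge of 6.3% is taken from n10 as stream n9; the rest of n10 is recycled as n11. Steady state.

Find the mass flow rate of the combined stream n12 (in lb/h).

6194 lb/h

argon enters only via n5 and leaves only via the purge: 1945×0.107 = 0.063×(argon in n10), and the membrane unit passes all argon, so argon in n12 = argon in n10 = 3303.4 lb/h.
hydrogen in n12: m_A = 1945×0.893 + (1−0.063)·(1−0.574)·m_A, so m_A = 1736.9/0.6008 = 2890.8 lb/h.
n12 = 2890.8 + 3303.4 = 6194.2 lb/h.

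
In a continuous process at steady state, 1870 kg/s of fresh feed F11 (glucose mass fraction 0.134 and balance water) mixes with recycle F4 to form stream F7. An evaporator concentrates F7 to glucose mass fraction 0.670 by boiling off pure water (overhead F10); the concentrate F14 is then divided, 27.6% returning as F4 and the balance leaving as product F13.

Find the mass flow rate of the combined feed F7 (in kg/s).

2013 kg/s

Overall glucose balance (none leaves overhead): glucose in fresh feed = glucose in product, i.e. 1870×0.134 = (1−0.276)·F14·0.670.
F14 = 250.58/(0.670×0.724) = 516.57 kg/s.
Recycle F4 = 0.276×516.57 = 142.57 kg/s.
Combined feed F7 = 1870 + 142.57 = 2012.6 kg/s.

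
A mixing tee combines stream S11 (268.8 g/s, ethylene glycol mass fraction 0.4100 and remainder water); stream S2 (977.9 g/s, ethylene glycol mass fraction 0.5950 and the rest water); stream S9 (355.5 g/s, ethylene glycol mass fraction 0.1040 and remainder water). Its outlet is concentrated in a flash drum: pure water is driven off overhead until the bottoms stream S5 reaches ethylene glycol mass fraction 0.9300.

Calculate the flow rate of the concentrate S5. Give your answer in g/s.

ethylene glycol entering = 268.8×0.410 + 977.9×0.595 + 355.5×0.104 = 729.03 g/s.
All ethylene glycol reports to S5, so S5 = 729.03/0.930 = 783.9 g/s.

783.9 g/s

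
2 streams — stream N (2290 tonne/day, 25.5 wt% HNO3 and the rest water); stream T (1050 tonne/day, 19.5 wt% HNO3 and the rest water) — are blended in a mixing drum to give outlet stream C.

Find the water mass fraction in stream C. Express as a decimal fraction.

Total flow out = 2290 + 1050 = 3340 tonne/day.
water in = 2290×0.745 + 1050×0.805 = 2551.3 tonne/day.
water mass fraction in C = 2551.3/3340 = 0.7639.

0.7639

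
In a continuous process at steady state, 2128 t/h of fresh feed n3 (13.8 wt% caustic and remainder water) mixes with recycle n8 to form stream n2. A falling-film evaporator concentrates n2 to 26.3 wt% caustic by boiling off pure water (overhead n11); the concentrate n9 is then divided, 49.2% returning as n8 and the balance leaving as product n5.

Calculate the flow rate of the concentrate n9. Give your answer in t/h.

Overall caustic balance (none leaves overhead): caustic in fresh feed = caustic in product, i.e. 2128×0.138 = (1−0.492)·n9·0.263.
n9 = 293.66/(0.263×0.508) = 2198 t/h.

2198 t/h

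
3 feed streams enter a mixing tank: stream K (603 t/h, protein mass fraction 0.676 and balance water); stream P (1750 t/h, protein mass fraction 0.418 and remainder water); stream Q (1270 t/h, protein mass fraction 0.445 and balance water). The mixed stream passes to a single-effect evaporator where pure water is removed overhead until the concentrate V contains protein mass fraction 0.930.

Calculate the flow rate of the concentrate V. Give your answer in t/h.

protein entering = 603×0.676 + 1750×0.418 + 1270×0.445 = 1704.3 t/h.
All protein reports to V, so V = 1704.3/0.930 = 1832.6 t/h.

1833 t/h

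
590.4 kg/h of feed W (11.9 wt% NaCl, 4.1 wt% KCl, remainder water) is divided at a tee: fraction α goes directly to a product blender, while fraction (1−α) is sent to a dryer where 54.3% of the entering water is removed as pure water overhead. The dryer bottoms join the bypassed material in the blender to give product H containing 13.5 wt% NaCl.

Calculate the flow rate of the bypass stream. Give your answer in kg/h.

437 kg/h

All 590.4×0.119 = 70.258 kg/h of NaCl reaches H, so H = 70.258/0.135 = 520.43 kg/h and vapour = 69.973 kg/h.
The evaporator receives (1−α)·590.4 of feed at 0.840 water and removes 0.543 of that water:
0.543×0.840×(1−α)×590.4 = 69.973
(1−α) = 69.973/269.29 = 0.2598;  α = 0.7402.
Bypass flow = 0.7402×590.4 = 436.99 kg/h.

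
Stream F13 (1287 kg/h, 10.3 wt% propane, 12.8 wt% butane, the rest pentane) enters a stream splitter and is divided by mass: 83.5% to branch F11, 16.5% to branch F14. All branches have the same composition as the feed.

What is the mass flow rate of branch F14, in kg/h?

Branch F14 flow = 0.165×1287 = 212.36 kg/h.

212.4 kg/h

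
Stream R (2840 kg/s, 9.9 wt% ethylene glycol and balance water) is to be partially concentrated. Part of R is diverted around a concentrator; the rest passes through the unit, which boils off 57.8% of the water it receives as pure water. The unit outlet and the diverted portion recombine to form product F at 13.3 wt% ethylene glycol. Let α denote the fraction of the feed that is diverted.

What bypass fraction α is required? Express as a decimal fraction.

0.509

All 2840×0.099 = 281.16 kg/s of ethylene glycol reaches F, so F = 281.16/0.133 = 2114 kg/s and vapour = 726.02 kg/s.
The evaporator receives (1−α)·2840 of feed at 0.901 water and removes 0.578 of that water:
0.578×0.901×(1−α)×2840 = 726.02
(1−α) = 726.02/1479 = 0.4909;  α = 0.5091.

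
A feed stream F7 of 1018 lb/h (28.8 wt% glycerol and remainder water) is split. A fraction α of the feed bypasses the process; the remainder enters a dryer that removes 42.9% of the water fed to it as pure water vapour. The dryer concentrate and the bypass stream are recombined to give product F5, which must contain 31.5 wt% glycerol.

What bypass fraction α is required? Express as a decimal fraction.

All 1018×0.288 = 293.18 lb/h of glycerol reaches F5, so F5 = 293.18/0.315 = 930.74 lb/h and vapour = 87.257 lb/h.
The evaporator receives (1−α)·1018 of feed at 0.712 water and removes 0.429 of that water:
0.429×0.712×(1−α)×1018 = 87.257
(1−α) = 87.257/310.95 = 0.2806;  α = 0.7194.

0.719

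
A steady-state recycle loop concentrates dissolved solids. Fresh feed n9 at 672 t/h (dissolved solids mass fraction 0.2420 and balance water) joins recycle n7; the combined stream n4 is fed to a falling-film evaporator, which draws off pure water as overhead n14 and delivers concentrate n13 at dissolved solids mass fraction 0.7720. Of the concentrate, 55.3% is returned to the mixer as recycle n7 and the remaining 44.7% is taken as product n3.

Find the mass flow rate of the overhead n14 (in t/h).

461.3 t/h

Overall dissolved solids balance (none leaves overhead): dissolved solids in fresh feed = dissolved solids in product, i.e. 672×0.242 = (1−0.553)·n13·0.772.
n13 = 162.62/(0.772×0.447) = 471.26 t/h.
Recycle n7 = 0.553×471.26 = 260.61 t/h.
Combined feed n4 = 672 + 260.61 = 932.61 t/h.
Overhead n14 = n4 − n13 = 932.61 − 471.26 = 461.35 t/h.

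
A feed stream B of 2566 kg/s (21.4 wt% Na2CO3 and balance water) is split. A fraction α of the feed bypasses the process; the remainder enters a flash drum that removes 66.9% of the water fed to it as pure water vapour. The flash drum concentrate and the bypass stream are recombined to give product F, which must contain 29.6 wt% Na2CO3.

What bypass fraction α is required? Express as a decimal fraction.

0.473

All 2566×0.214 = 549.12 kg/s of Na2CO3 reaches F, so F = 549.12/0.296 = 1855.1 kg/s and vapour = 710.85 kg/s.
The evaporator receives (1−α)·2566 of feed at 0.786 water and removes 0.669 of that water:
0.669×0.786×(1−α)×2566 = 710.85
(1−α) = 710.85/1349.3 = 0.5268;  α = 0.4732.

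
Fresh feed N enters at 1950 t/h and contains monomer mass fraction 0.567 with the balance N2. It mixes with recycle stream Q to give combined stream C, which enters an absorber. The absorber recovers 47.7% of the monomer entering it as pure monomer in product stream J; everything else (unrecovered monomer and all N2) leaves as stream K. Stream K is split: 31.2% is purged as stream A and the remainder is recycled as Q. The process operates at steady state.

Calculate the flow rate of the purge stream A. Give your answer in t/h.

N2 enters only via N and leaves only via the purge: 1950×0.433 = 0.312×(N2 in K), and the absorber passes all N2, so N2 in C = N2 in K = 2706.2 t/h.
monomer in C: m_A = 1950×0.567 + (1−0.312)·(1−0.477)·m_A, so m_A = 1105.6/0.6402 = 1727.1 t/h.
K = (1−0.477)×1727.1 + 2706.2 = 3609.5 t/h.
Purge A = 0.312×3609.5 = 1126.2 t/h.

1126 t/h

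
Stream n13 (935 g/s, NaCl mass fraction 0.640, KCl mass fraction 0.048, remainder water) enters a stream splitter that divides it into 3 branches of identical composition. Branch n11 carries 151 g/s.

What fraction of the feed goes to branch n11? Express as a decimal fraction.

Fraction to n11 = 151/935 = 0.1615.

0.161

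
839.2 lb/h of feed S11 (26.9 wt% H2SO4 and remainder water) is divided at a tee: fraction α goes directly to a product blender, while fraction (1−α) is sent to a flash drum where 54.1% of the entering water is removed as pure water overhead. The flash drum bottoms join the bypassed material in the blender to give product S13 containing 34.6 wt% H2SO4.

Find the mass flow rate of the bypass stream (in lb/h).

367 lb/h

All 839.2×0.269 = 225.74 lb/h of H2SO4 reaches S13, so S13 = 225.74/0.346 = 652.44 lb/h and vapour = 186.76 lb/h.
The evaporator receives (1−α)·839.2 of feed at 0.731 water and removes 0.541 of that water:
0.541×0.731×(1−α)×839.2 = 186.76
(1−α) = 186.76/331.88 = 0.5627;  α = 0.4373.
Bypass flow = 0.4373×839.2 = 366.96 lb/h.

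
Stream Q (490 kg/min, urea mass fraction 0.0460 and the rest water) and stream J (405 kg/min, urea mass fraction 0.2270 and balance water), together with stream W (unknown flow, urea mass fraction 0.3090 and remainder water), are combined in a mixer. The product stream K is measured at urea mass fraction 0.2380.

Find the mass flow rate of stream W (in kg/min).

Let W be the unknown flow. Total out = 895 + W.
urea balance: 114.47 + 0.309·W = 0.238·(895 + W)
(0.309 − 0.238)·W = 0.238×895 − 114.47 = 98.535
W = 98.535 / 0.071 = 1387.8 kg/min

1388 kg/min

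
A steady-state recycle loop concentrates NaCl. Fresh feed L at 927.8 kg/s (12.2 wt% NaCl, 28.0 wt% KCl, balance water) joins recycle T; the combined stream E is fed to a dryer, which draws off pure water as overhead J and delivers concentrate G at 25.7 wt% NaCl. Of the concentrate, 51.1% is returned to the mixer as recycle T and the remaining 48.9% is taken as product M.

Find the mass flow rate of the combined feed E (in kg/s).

Overall NaCl balance (none leaves overhead): NaCl in fresh feed = NaCl in product, i.e. 927.8×0.122 = (1−0.511)·G·0.257.
G = 113.19/(0.257×0.489) = 900.68 kg/s.
Recycle T = 0.511×900.68 = 460.25 kg/s.
Combined feed E = 927.8 + 460.25 = 1388 kg/s.

1388 kg/s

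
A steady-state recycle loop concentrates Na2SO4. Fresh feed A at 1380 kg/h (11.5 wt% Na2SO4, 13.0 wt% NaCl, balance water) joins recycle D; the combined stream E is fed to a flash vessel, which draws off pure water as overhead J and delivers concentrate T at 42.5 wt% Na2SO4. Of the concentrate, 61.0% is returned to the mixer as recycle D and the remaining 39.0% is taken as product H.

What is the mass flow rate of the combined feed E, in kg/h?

Overall Na2SO4 balance (none leaves overhead): Na2SO4 in fresh feed = Na2SO4 in product, i.e. 1380×0.115 = (1−0.610)·T·0.425.
T = 158.7/(0.425×0.390) = 957.47 kg/h.
Recycle D = 0.610×957.47 = 584.05 kg/h.
Combined feed E = 1380 + 584.05 = 1964.1 kg/h.

1964 kg/h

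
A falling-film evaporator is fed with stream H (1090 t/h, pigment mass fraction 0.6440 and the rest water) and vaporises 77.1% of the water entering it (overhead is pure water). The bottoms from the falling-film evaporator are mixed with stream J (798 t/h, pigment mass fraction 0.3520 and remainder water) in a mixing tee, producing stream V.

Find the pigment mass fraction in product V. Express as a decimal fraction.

0.6186

Vapour removed = 0.771×0.356×1090 = 299.18 t/h; concentrate = 790.82 t/h.
pigment reaching the mixer = 701.96 (from concentrate) + 798×0.352 = 982.86 t/h.
Product flow = 790.82 + 798 = 1588.8 t/h; pigment fraction = 0.6186.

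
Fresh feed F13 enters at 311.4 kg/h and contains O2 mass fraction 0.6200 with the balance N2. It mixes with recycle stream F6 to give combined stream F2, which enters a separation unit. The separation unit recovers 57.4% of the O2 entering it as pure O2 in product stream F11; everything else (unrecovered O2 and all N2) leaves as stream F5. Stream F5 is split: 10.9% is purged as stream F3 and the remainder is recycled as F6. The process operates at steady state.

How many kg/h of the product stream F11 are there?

178.6 kg/h

O2 in F2: m_A = 311.4×0.620 + (1−0.109)·(1−0.574)·m_A, so m_A = 193.07/0.6204 = 311.18 kg/h.
Product F11 = 0.574×311.18 = 178.62 kg/h.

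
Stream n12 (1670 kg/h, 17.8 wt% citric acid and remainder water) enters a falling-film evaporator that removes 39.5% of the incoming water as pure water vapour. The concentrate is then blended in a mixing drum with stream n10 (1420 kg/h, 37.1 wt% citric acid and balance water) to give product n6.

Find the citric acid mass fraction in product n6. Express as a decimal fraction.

0.323

Vapour removed = 0.395×0.822×1670 = 542.23 kg/h; concentrate = 1127.8 kg/h.
citric acid reaching the mixer = 297.26 (from concentrate) + 1420×0.371 = 824.08 kg/h.
Product flow = 1127.8 + 1420 = 2547.8 kg/h; citric acid fraction = 0.323.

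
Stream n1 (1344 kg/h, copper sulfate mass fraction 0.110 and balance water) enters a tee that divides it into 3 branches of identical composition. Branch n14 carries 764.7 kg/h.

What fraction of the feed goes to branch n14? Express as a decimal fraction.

Fraction to n14 = 764.7/1344 = 0.5690.

0.569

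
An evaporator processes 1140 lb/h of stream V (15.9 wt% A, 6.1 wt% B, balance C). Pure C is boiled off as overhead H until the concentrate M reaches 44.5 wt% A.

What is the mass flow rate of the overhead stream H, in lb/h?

A is conserved: 1140×0.159 = 181.26 lb/h all reports to the concentrate.
Concentrate = 181.26/(target fraction) = 407.33 lb/h.
Overhead = 1140 − 407.33 = 732.67 lb/h.

732.7 lb/h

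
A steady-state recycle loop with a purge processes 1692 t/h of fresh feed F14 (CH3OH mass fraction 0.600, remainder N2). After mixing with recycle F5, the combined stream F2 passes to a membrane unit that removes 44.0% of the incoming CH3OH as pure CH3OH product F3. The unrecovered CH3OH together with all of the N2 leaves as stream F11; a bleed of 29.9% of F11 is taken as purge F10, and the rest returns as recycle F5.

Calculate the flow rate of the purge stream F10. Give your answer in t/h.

N2 enters only via F14 and leaves only via the purge: 1692×0.400 = 0.299×(N2 in F11), and the membrane unit passes all N2, so N2 in F2 = N2 in F11 = 2263.5 t/h.
CH3OH in F2: m_A = 1692×0.600 + (1−0.299)·(1−0.440)·m_A, so m_A = 1015.2/0.6074 = 1671.3 t/h.
F11 = (1−0.440)×1671.3 + 2263.5 = 3199.5 t/h.
Purge F10 = 0.299×3199.5 = 956.64 t/h.

956.6 t/h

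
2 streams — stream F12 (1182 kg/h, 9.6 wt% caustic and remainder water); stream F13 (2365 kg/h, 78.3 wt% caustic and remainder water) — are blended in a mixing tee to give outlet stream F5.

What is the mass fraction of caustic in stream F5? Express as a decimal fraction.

Total flow out = 1182 + 2365 = 3547 kg/h.
caustic in = 1182×0.096 + 2365×0.783 = 1965.3 kg/h.
caustic mass fraction in F5 = 1965.3/3547 = 0.5541.

0.5541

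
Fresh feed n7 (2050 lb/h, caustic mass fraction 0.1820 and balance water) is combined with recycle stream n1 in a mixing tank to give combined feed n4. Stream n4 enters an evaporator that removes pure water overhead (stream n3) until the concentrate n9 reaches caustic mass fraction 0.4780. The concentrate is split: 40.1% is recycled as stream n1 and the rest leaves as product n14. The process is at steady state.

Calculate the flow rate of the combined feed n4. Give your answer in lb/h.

Overall caustic balance (none leaves overhead): caustic in fresh feed = caustic in product, i.e. 2050×0.182 = (1−0.401)·n9·0.478.
n9 = 373.1/(0.478×0.599) = 1303.1 lb/h.
Recycle n1 = 0.401×1303.1 = 522.53 lb/h.
Combined feed n4 = 2050 + 522.53 = 2572.5 lb/h.

2573 lb/h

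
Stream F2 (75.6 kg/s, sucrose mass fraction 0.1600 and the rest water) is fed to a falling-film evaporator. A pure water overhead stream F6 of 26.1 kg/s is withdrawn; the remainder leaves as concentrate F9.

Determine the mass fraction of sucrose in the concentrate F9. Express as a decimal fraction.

0.2444

sucrose is not removed: 75.6×0.160 = 12.096 kg/s of sucrose enters F9.
Concentrate = 75.6 − 26.1 = 49.5 kg/s.
Mass fraction = 12.096/49.5 = 0.2444.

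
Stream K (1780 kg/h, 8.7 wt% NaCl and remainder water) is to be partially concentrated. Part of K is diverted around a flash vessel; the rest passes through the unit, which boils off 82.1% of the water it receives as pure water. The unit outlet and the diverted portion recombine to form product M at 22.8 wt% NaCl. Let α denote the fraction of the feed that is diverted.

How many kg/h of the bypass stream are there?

311.4 kg/h

All 1780×0.087 = 154.86 kg/h of NaCl reaches M, so M = 154.86/0.228 = 679.21 kg/h and vapour = 1100.8 kg/h.
The evaporator receives (1−α)·1780 of feed at 0.913 water and removes 0.821 of that water:
0.821×0.913×(1−α)×1780 = 1100.8
(1−α) = 1100.8/1334.2 = 0.8250;  α = 0.1750.
Bypass flow = 0.1750×1780 = 311.44 kg/h.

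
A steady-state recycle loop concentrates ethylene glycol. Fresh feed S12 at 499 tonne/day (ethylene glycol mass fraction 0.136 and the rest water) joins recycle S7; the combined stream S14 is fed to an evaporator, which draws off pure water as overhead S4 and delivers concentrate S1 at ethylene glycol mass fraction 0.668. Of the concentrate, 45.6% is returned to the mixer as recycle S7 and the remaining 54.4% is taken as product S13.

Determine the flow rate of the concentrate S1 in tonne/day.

186.8 tonne/day

Overall ethylene glycol balance (none leaves overhead): ethylene glycol in fresh feed = ethylene glycol in product, i.e. 499×0.136 = (1−0.456)·S1·0.668.
S1 = 67.864/(0.668×0.544) = 186.75 tonne/day.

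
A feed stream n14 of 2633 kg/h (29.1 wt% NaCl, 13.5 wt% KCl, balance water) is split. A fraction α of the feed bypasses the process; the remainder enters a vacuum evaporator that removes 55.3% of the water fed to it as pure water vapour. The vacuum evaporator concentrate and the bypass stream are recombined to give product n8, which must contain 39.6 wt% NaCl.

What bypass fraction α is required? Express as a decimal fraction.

0.165

All 2633×0.291 = 766.2 kg/h of NaCl reaches n8, so n8 = 766.2/0.396 = 1934.9 kg/h and vapour = 698.14 kg/h.
The evaporator receives (1−α)·2633 of feed at 0.574 water and removes 0.553 of that water:
0.553×0.574×(1−α)×2633 = 698.14
(1−α) = 698.14/835.77 = 0.8353;  α = 0.1647.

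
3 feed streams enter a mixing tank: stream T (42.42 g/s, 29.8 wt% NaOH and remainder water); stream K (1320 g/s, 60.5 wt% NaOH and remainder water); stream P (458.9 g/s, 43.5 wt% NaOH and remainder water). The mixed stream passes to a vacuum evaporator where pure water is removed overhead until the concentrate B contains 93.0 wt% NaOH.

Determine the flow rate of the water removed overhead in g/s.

NaOH entering = 42.42×0.298 + 1320×0.605 + 458.9×0.435 = 1010.9 g/s.
All NaOH reports to B, so B = 1010.9/0.930 = 1086.9 g/s.
Total feed = 1821.3 g/s; overhead = 1821.3 − 1086.9 = 734.37 g/s.

734.4 g/s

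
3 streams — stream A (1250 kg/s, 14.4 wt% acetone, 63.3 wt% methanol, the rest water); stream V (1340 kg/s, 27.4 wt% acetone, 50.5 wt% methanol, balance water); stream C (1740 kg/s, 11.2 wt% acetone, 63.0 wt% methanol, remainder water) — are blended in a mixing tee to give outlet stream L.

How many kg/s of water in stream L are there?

1024 kg/s

water out = water in = 1250×0.223 + 1340×0.221 + 1740×0.258 = 1023.8 kg/s.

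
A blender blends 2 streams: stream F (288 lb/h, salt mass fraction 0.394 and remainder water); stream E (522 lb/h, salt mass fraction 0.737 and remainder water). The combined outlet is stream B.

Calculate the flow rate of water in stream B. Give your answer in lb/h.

water out = water in = 288×0.606 + 522×0.263 = 311.81 lb/h.

311.8 lb/h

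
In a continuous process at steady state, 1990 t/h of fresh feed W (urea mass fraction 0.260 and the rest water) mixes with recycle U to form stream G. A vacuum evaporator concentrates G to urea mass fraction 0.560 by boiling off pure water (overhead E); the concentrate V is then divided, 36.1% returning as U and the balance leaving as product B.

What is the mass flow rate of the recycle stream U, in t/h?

Overall urea balance (none leaves overhead): urea in fresh feed = urea in product, i.e. 1990×0.260 = (1−0.361)·V·0.560.
V = 517.4/(0.560×0.639) = 1445.9 t/h.
Recycle U = 0.361×1445.9 = 521.97 t/h.

522 t/h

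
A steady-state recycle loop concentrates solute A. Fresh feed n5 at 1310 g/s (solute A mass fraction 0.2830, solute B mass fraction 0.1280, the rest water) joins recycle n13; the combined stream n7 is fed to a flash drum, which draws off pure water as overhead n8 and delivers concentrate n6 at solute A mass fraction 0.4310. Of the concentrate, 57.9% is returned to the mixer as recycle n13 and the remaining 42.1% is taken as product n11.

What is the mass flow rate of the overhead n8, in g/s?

449.8 g/s

Overall solute A balance (none leaves overhead): solute A in fresh feed = solute A in product, i.e. 1310×0.283 = (1−0.579)·n6·0.431.
n6 = 370.73/(0.431×0.421) = 2043.1 g/s.
Recycle n13 = 0.579×2043.1 = 1183 g/s.
Combined feed n7 = 1310 + 1183 = 2493 g/s.
Overhead n8 = n7 − n6 = 2493 − 2043.1 = 449.84 g/s.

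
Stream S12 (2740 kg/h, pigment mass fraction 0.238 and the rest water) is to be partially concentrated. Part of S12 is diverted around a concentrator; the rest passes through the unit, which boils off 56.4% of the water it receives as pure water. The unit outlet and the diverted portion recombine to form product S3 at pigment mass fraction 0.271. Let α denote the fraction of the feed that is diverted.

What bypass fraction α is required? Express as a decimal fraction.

All 2740×0.238 = 652.12 kg/h of pigment reaches S3, so S3 = 652.12/0.271 = 2406.3 kg/h and vapour = 333.65 kg/h.
The evaporator receives (1−α)·2740 of feed at 0.762 water and removes 0.564 of that water:
0.564×0.762×(1−α)×2740 = 333.65
(1−α) = 333.65/1177.6 = 0.2833;  α = 0.7167.

0.717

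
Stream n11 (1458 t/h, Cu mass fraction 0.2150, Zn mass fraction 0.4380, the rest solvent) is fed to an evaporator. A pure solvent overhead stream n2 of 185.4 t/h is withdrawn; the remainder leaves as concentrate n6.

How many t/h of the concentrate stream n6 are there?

1273 t/h

Concentrate = 1458 − 185.4 = 1272.6 t/h.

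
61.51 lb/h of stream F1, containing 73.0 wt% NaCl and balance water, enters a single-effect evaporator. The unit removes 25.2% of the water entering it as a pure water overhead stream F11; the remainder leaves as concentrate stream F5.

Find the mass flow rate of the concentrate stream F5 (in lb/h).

57.32 lb/h

water entering = 61.51×0.270 = 16.608 lb/h; overhead removed = 0.252×16.608 = 4.1851 lb/h.
Concentrate = 61.51 − 4.1851 = 57.325 lb/h.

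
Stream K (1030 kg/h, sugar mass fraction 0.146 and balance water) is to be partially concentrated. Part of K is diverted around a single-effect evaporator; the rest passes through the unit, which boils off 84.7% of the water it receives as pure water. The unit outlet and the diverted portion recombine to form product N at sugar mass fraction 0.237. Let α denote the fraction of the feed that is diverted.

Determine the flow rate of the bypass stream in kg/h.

All 1030×0.146 = 150.38 kg/h of sugar reaches N, so N = 150.38/0.237 = 634.51 kg/h and vapour = 395.49 kg/h.
The evaporator receives (1−α)·1030 of feed at 0.854 water and removes 0.847 of that water:
0.847×0.854×(1−α)×1030 = 395.49
(1−α) = 395.49/745.04 = 0.5308;  α = 0.4692.
Bypass flow = 0.4692×1030 = 483.25 kg/h.

483.2 kg/h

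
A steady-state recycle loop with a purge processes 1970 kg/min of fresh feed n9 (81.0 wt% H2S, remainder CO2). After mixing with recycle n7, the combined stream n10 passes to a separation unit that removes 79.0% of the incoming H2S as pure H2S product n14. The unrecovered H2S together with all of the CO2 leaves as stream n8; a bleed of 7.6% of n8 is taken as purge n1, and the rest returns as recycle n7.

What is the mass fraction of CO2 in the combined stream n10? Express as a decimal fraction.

CO2 enters only via n9 and leaves only via the purge: 1970×0.190 = 0.076×(CO2 in n8), and the separation unit passes all CO2, so CO2 in n10 = CO2 in n8 = 4925 kg/min.
H2S in n10: m_A = 1970×0.810 + (1−0.076)·(1−0.790)·m_A, so m_A = 1595.7/0.8060 = 1979.9 kg/min.
n10 = 1979.9 + 4925 = 6904.9 kg/min.
CO2 fraction in n10 = 4925/6904.9 = 0.7133.

0.7133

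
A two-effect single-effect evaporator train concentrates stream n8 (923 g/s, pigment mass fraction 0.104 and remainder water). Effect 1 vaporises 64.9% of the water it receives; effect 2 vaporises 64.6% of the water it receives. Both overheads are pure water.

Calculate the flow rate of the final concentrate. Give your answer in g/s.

water in feed = 923×0.896 = 827.01 g/s.
After stage 1: water left = (1−0.649)×827.01 = 290.28; stream total = 386.27 g/s.
After stage 2: water left = (1−0.646)×290.28 = 102.76; final concentrate = 198.75 g/s.

198.8 g/s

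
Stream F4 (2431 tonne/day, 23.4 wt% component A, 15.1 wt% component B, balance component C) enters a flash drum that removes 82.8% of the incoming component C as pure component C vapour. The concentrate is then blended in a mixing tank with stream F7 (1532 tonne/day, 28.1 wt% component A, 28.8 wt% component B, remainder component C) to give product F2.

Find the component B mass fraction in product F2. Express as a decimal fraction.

Vapour removed = 0.828×0.615×2431 = 1237.9 tonne/day; concentrate = 1193.1 tonne/day.
component B reaching the mixer = 367.08 (from concentrate) + 1532×0.288 = 808.3 tonne/day.
Product flow = 1193.1 + 1532 = 2725.1 tonne/day; component B fraction = 0.297.

0.297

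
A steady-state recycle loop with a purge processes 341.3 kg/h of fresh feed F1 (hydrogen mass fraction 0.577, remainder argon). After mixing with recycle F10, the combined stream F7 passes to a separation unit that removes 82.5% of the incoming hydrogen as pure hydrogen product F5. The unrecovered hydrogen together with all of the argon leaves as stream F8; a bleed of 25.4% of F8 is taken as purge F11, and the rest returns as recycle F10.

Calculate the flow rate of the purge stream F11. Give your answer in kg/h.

154.4 kg/h

argon enters only via F1 and leaves only via the purge: 341.3×0.423 = 0.254×(argon in F8), and the separation unit passes all argon, so argon in F7 = argon in F8 = 568.39 kg/h.
hydrogen in F7: m_A = 341.3×0.577 + (1−0.254)·(1−0.825)·m_A, so m_A = 196.93/0.8694 = 226.5 kg/h.
F8 = (1−0.825)×226.5 + 568.39 = 608.02 kg/h.
Purge F11 = 0.254×608.02 = 154.44 kg/h.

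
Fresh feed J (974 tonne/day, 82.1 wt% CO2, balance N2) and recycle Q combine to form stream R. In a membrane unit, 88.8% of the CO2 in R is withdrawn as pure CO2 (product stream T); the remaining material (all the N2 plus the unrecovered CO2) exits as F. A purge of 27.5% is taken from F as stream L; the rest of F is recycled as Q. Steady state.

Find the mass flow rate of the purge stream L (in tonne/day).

N2 enters only via J and leaves only via the purge: 974×0.179 = 0.275×(N2 in F), and the membrane unit passes all N2, so N2 in R = N2 in F = 633.99 tonne/day.
CO2 in R: m_A = 974×0.821 + (1−0.275)·(1−0.888)·m_A, so m_A = 799.65/0.9188 = 870.32 tonne/day.
F = (1−0.888)×870.32 + 633.99 = 731.46 tonne/day.
Purge L = 0.275×731.46 = 201.15 tonne/day.

201.2 tonne/day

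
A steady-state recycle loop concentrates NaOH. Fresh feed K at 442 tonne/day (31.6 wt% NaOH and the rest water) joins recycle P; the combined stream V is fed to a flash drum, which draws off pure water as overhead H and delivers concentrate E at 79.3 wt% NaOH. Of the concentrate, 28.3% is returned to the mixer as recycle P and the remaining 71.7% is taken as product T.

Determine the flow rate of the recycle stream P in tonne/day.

69.52 tonne/day

Overall NaOH balance (none leaves overhead): NaOH in fresh feed = NaOH in product, i.e. 442×0.316 = (1−0.283)·E·0.793.
E = 139.67/(0.793×0.717) = 245.65 tonne/day.
Recycle P = 0.283×245.65 = 69.519 tonne/day.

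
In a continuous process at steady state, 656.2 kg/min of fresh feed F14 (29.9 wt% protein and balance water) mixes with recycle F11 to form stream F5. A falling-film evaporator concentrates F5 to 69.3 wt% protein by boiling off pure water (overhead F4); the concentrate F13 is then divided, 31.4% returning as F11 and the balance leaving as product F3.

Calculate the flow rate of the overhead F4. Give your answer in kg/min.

373.1 kg/min

Overall protein balance (none leaves overhead): protein in fresh feed = protein in product, i.e. 656.2×0.299 = (1−0.314)·F13·0.693.
F13 = 196.2/(0.693×0.686) = 412.71 kg/min.
Recycle F11 = 0.314×412.71 = 129.59 kg/min.
Combined feed F5 = 656.2 + 129.59 = 785.79 kg/min.
Overhead F4 = F5 − F13 = 785.79 − 412.71 = 373.08 kg/min.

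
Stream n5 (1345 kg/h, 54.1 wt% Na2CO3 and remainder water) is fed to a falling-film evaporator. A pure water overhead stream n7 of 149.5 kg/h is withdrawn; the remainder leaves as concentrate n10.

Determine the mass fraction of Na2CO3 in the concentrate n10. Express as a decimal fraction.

Na2CO3 is not removed: 1345×0.541 = 727.65 kg/h of Na2CO3 enters n10.
Concentrate = 1345 − 149.5 = 1195.5 kg/h.
Mass fraction = 727.65/1195.5 = 0.6087.

0.6087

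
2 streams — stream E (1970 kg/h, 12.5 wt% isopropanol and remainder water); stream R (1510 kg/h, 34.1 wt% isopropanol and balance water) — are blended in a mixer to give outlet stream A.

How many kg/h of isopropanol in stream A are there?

761.2 kg/h

isopropanol out = isopropanol in = 1970×0.125 + 1510×0.341 = 761.16 kg/h.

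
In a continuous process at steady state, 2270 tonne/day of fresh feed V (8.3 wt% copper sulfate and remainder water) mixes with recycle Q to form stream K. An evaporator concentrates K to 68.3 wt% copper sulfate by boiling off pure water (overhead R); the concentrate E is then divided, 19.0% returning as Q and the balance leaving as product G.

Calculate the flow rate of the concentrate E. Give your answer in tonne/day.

Overall copper sulfate balance (none leaves overhead): copper sulfate in fresh feed = copper sulfate in product, i.e. 2270×0.083 = (1−0.190)·E·0.683.
E = 188.41/(0.683×0.810) = 340.56 tonne/day.

340.6 tonne/day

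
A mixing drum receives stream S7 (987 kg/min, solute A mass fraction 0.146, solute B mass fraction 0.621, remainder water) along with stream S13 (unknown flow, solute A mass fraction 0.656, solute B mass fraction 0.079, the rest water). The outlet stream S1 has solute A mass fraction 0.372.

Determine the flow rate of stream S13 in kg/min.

Let S13 be the unknown flow. Total out = 987 + S13.
solute A balance: 144.1 + 0.656·S13 = 0.372·(987 + S13)
(0.656 − 0.372)·S13 = 0.372×987 − 144.1 = 223.06
S13 = 223.06 / 0.284 = 785.43 kg/min

785.4 kg/min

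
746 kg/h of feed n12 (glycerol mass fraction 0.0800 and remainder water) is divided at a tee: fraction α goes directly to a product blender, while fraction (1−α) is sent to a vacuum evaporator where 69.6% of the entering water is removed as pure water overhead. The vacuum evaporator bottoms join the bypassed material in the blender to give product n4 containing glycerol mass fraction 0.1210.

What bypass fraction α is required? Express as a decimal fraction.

0.471

All 746×0.080 = 59.68 kg/h of glycerol reaches n4, so n4 = 59.68/0.121 = 493.22 kg/h and vapour = 252.78 kg/h.
The evaporator receives (1−α)·746 of feed at 0.920 water and removes 0.696 of that water:
0.696×0.920×(1−α)×746 = 252.78
(1−α) = 252.78/477.68 = 0.5292;  α = 0.4708.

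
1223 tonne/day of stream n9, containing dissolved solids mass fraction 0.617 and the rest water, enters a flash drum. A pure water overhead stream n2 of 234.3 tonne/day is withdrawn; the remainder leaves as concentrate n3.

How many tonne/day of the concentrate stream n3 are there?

988.7 tonne/day

Concentrate = 1223 − 234.3 = 988.7 tonne/day.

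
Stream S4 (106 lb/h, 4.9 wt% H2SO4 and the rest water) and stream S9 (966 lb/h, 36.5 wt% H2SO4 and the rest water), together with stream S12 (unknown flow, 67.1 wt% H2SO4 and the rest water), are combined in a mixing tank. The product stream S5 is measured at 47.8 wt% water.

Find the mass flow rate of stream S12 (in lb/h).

Let S12 be the unknown flow. Total out = 1072 + S12.
water balance: 714.22 + 0.329·S12 = 0.478·(1072 + S12)
(0.329 − 0.478)·S12 = 0.478×1072 − 714.22 = -201.8
S12 = -201.8 / -0.149 = 1354.4 lb/h

1354 lb/h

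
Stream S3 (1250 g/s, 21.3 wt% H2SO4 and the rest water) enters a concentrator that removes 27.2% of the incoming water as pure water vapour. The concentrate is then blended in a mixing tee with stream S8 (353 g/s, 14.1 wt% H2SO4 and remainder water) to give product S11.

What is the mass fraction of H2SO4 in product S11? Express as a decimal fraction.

Vapour removed = 0.272×0.787×1250 = 267.58 g/s; concentrate = 982.42 g/s.
H2SO4 reaching the mixer = 266.25 (from concentrate) + 353×0.141 = 316.02 g/s.
Product flow = 982.42 + 353 = 1335.4 g/s; H2SO4 fraction = 0.237.

0.237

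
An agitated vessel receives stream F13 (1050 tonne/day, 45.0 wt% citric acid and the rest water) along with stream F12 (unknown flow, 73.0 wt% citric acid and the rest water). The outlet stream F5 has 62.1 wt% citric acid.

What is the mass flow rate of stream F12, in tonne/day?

Let F12 be the unknown flow. Total out = 1050 + F12.
citric acid balance: 472.5 + 0.730·F12 = 0.621·(1050 + F12)
(0.730 − 0.621)·F12 = 0.621×1050 − 472.5 = 179.55
F12 = 179.55 / 0.109 = 1647.2 tonne/day

1647 tonne/day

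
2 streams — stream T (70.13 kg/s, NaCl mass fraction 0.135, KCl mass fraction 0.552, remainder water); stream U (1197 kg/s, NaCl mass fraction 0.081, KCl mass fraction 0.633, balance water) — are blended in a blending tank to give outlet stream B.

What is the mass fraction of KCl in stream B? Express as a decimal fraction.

Total flow out = 70.13 + 1197 = 1267.1 kg/s.
KCl in = 70.13×0.552 + 1197×0.633 = 796.41 kg/s.
KCl mass fraction in B = 796.41/1267.1 = 0.629.

0.629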